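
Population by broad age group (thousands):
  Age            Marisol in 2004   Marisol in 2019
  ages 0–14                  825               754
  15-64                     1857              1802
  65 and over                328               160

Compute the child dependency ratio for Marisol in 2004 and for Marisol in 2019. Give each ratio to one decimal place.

Marisol in 2004: 825 / 1857 × 100 = 44.4
Marisol in 2019: 754 / 1802 × 100 = 41.8

Marisol in 2004: 44.4
Marisol in 2019: 41.8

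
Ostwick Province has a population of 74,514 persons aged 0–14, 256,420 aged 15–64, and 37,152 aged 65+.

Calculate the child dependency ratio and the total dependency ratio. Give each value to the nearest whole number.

Youth dependency ratio = 74,514 / 256,420 × 100 = 29
Total dependency ratio = (74,514 + 37,152) / 256,420 × 100 = 111,666 / 256,420 × 100 = 44

Youth dependency ratio: 29
Total dependency ratio: 44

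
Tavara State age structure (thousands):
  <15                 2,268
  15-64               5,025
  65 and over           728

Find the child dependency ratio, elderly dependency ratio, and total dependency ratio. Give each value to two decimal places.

Youth dependency ratio: 45.13
Old-age dependency ratio: 14.49
Total dependency ratio: 59.62

Youth dependency ratio = 2,268 / 5,025 × 100 = 45.13
Old-age dependency ratio = 728 / 5,025 × 100 = 14.49
Total dependency ratio = (2,268 + 728) / 5,025 × 100 = 2,996 / 5,025 × 100 = 59.62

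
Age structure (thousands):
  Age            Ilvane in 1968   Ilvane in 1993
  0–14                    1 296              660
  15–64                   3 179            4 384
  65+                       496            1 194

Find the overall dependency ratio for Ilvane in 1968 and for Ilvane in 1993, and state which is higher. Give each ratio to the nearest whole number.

Ilvane in 1968: (1 296 + 496) / 3 179 × 100 = 1 792 / 3 179 × 100 = 56
Ilvane in 1993: (660 + 1 194) / 4 384 × 100 = 1 854 / 4 384 × 100 = 42

Ilvane in 1968: 56
Ilvane in 1993: 42
Higher: Ilvane in 1968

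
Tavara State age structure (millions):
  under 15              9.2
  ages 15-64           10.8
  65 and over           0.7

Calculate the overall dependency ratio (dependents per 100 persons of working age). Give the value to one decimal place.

Total dependency ratio: 91.7

Total dependency ratio = (9.2 + 0.7) / 10.8 × 100 = 9.9 / 10.8 × 100 = 91.7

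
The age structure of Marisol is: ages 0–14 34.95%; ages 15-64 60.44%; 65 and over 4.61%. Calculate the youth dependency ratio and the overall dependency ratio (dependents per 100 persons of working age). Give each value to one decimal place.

Youth dependency ratio: 57.8
Total dependency ratio: 65.5

Youth dependency ratio = 34.95 / 60.44 × 100 = 57.8
Total dependency ratio = (34.95 + 4.61) / 60.44 × 100 = 39.56 / 60.44 × 100 = 65.5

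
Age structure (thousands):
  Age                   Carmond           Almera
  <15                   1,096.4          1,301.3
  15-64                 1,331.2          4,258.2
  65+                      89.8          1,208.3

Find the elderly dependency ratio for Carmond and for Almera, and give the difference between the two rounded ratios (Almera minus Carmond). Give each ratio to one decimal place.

Carmond: 89.8 / 1,331.2 × 100 = 6.7
Almera: 1,208.3 / 4,258.2 × 100 = 28.4

Carmond: 6.7
Almera: 28.4
Difference: +21.7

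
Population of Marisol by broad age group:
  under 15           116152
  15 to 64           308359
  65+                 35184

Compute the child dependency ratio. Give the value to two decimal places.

Youth dependency ratio = 116152 / 308359 × 100 = 37.67

Youth dependency ratio: 37.67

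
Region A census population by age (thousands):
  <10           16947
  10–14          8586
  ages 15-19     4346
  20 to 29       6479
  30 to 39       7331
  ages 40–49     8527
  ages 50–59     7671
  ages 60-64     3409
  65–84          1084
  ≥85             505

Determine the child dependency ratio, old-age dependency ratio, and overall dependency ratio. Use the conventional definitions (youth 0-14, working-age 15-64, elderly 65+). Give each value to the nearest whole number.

0–14: 16947 + 8586 = 25533
15–64: 4346 + 6479 + 7331 + 8527 + 7671 + 3409 = 37763
65+: 1084 + 505 = 1589
Youth dependency ratio = 25533 / 37763 × 100 = 68
Old-age dependency ratio = 1589 / 37763 × 100 = 4
Total dependency ratio = (25533 + 1589) / 37763 × 100 = 27122 / 37763 × 100 = 72

Youth dependency ratio: 68
Old-age dependency ratio: 4
Total dependency ratio: 72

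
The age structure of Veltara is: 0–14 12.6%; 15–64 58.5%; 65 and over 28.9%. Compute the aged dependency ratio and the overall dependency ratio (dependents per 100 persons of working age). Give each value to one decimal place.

Old-age dependency ratio = 28.9 / 58.5 × 100 = 49.4
Total dependency ratio = (12.6 + 28.9) / 58.5 × 100 = 41.5 / 58.5 × 100 = 70.9

Old-age dependency ratio: 49.4
Total dependency ratio: 70.9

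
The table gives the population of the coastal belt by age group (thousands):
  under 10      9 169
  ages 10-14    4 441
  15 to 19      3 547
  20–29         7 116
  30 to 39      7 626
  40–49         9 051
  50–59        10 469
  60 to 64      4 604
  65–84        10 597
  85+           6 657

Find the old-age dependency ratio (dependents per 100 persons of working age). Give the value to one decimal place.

0–14: 9 169 + 4 441 = 13 610
15–64: 3 547 + 7 116 + 7 626 + 9 051 + 10 469 + 4 604 = 42 413
65+: 10 597 + 6 657 = 17 254
Old-age dependency ratio = 17 254 / 42 413 × 100 = 40.7

Old-age dependency ratio: 40.7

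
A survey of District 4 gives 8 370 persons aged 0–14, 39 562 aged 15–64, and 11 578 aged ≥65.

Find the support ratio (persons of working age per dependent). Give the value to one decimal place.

Support ratio: 2.0

Support ratio = 39 562 / (8 370 + 11 578) = 39 562 / 19 948 = 2.0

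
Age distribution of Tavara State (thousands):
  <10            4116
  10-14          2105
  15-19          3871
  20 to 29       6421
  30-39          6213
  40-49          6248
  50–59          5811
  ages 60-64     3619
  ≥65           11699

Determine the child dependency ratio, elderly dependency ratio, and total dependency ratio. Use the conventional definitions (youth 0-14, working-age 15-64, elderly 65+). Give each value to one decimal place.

0–14: 4116 + 2105 = 6221
15–64: 3871 + 6421 + 6213 + 6248 + 5811 + 3619 = 32183
65+: 11699
Youth dependency ratio = 6221 / 32183 × 100 = 19.3
Old-age dependency ratio = 11699 / 32183 × 100 = 36.4
Total dependency ratio = (6221 + 11699) / 32183 × 100 = 17920 / 32183 × 100 = 55.7

Youth dependency ratio: 19.3
Old-age dependency ratio: 36.4
Total dependency ratio: 55.7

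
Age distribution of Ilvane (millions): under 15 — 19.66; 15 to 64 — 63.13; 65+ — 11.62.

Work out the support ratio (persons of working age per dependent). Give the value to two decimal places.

Support ratio = 63.13 / (19.66 + 11.62) = 63.13 / 31.28 = 2.02

Support ratio: 2.02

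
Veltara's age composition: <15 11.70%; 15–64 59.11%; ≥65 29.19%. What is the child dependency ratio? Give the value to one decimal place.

Youth dependency ratio = 11.70 / 59.11 × 100 = 19.8

Youth dependency ratio: 19.8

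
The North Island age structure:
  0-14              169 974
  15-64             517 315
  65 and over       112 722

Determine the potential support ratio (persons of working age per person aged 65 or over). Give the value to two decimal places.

Potential support ratio: 4.59

Potential support ratio = 517 315 / 112 722 = 4.59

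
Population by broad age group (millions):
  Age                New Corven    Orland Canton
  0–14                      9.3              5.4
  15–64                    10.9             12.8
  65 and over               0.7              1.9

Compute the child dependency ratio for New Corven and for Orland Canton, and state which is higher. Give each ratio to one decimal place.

New Corven: 85.3
Orland Canton: 42.2
Higher: New Corven

New Corven: 9.3 / 10.9 × 100 = 85.3
Orland Canton: 5.4 / 12.8 × 100 = 42.2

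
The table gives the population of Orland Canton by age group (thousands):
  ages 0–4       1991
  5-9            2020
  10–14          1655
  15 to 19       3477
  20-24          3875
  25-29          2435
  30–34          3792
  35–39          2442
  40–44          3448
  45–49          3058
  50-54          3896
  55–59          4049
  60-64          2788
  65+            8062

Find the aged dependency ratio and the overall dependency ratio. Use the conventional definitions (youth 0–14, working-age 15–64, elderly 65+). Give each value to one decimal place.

0–14: 1991 + 2020 + 1655 = 5666
15–64: 3477 + 3875 + 2435 + 3792 + 2442 + 3448 + 3058 + 3896 + 4049 + 2788 = 33260
65+: 8062
Old-age dependency ratio = 8062 / 33260 × 100 = 24.2
Total dependency ratio = (5666 + 8062) / 33260 × 100 = 13728 / 33260 × 100 = 41.3

Old-age dependency ratio: 24.2
Total dependency ratio: 41.3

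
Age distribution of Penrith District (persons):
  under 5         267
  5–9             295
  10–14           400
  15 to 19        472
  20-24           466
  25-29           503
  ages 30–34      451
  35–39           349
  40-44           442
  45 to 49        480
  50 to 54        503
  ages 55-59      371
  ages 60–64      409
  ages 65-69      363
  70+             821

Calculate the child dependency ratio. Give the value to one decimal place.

Youth dependency ratio: 21.6

0–14: 267 + 295 + 400 = 962
15–64: 472 + 466 + 503 + 451 + 349 + 442 + 480 + 503 + 371 + 409 = 4 446
65+: 363 + 821 = 1 184
Youth dependency ratio = 962 / 4 446 × 100 = 21.6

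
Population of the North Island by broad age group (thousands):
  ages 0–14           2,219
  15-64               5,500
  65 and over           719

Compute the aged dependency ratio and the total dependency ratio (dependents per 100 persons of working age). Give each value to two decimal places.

Old-age dependency ratio: 13.07
Total dependency ratio: 53.42

Old-age dependency ratio = 719 / 5,500 × 100 = 13.07
Total dependency ratio = (2,219 + 719) / 5,500 × 100 = 2,938 / 5,500 × 100 = 53.42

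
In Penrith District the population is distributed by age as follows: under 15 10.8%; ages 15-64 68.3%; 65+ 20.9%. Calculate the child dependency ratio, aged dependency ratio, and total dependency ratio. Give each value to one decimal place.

Youth dependency ratio = 10.8 / 68.3 × 100 = 15.8
Old-age dependency ratio = 20.9 / 68.3 × 100 = 30.6
Total dependency ratio = (10.8 + 20.9) / 68.3 × 100 = 31.7 / 68.3 × 100 = 46.4

Youth dependency ratio: 15.8
Old-age dependency ratio: 30.6
Total dependency ratio: 46.4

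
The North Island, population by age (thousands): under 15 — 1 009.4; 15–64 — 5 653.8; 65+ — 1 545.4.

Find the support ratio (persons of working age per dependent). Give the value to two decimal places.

Support ratio = 5 653.8 / (1 009.4 + 1 545.4) = 5 653.8 / 2 554.8 = 2.21

Support ratio: 2.21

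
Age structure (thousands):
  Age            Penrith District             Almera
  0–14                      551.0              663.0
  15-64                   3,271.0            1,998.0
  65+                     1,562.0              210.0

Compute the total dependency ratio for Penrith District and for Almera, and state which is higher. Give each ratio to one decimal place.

Penrith District: 64.6
Almera: 43.7
Higher: Penrith District

Penrith District: (551.0 + 1,562.0) / 3,271.0 × 100 = 2,113.0 / 3,271.0 × 100 = 64.6
Almera: (663.0 + 210.0) / 1,998.0 × 100 = 873.0 / 1,998.0 × 100 = 43.7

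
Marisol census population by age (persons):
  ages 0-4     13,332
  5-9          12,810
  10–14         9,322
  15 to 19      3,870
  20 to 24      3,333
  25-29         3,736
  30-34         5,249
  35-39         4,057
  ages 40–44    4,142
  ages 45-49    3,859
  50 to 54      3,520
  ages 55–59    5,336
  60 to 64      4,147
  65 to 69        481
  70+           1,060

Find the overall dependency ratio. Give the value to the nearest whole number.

0–14: 13,332 + 12,810 + 9,322 = 35,464
15–64: 3,870 + 3,333 + 3,736 + 5,249 + 4,057 + 4,142 + 3,859 + 3,520 + 5,336 + 4,147 = 41,249
65+: 481 + 1,060 = 1,541
Total dependency ratio = (35,464 + 1,541) / 41,249 × 100 = 37,005 / 41,249 × 100 = 90

Total dependency ratio: 90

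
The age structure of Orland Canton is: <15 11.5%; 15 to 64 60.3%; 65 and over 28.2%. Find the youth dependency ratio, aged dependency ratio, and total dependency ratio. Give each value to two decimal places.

Youth dependency ratio: 19.07
Old-age dependency ratio: 46.77
Total dependency ratio: 65.84

Youth dependency ratio = 11.5 / 60.3 × 100 = 19.07
Old-age dependency ratio = 28.2 / 60.3 × 100 = 46.77
Total dependency ratio = (11.5 + 28.2) / 60.3 × 100 = 39.7 / 60.3 × 100 = 65.84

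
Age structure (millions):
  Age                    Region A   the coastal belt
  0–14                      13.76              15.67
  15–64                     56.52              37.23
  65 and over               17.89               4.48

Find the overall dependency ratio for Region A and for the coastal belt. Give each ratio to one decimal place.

Region A: (13.76 + 17.89) / 56.52 × 100 = 31.65 / 56.52 × 100 = 56.0
the coastal belt: (15.67 + 4.48) / 37.23 × 100 = 20.15 / 37.23 × 100 = 54.1

Region A: 56.0
the coastal belt: 54.1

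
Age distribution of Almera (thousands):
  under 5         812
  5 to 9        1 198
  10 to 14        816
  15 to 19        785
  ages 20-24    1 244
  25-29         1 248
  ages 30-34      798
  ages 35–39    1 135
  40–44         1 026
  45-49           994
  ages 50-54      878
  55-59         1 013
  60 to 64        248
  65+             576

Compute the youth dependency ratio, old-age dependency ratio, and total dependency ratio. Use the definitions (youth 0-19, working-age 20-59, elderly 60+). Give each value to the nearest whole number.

0–19: 812 + 1 198 + 816 + 785 = 3 611
20–59: 1 244 + 1 248 + 798 + 1 135 + 1 026 + 994 + 878 + 1 013 = 8 336
60+: 248 + 576 = 824
Youth dependency ratio = 3 611 / 8 336 × 100 = 43
Old-age dependency ratio = 824 / 8 336 × 100 = 10
Total dependency ratio = (3 611 + 824) / 8 336 × 100 = 4 435 / 8 336 × 100 = 53

Youth dependency ratio: 43
Old-age dependency ratio: 10
Total dependency ratio: 53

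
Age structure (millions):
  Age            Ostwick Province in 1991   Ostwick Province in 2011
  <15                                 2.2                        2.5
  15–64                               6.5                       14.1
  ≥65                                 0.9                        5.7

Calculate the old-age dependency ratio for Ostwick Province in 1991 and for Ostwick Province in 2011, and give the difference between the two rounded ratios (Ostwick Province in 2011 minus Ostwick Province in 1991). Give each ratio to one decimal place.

Ostwick Province in 1991: 0.9 / 6.5 × 100 = 13.8
Ostwick Province in 2011: 5.7 / 14.1 × 100 = 40.4

Ostwick Province in 1991: 13.8
Ostwick Province in 2011: 40.4
Difference: +26.6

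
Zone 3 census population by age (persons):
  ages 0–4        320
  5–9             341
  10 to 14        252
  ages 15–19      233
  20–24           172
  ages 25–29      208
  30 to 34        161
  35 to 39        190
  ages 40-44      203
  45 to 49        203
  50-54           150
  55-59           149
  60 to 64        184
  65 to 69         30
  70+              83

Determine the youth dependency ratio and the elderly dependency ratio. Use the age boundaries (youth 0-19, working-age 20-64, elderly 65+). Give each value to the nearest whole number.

Youth dependency ratio: 71
Old-age dependency ratio: 7

0–19: 320 + 341 + 252 + 233 = 1 146
20–64: 172 + 208 + 161 + 190 + 203 + 203 + 150 + 149 + 184 = 1 620
65+: 30 + 83 = 113
Youth dependency ratio = 1 146 / 1 620 × 100 = 71
Old-age dependency ratio = 113 / 1 620 × 100 = 7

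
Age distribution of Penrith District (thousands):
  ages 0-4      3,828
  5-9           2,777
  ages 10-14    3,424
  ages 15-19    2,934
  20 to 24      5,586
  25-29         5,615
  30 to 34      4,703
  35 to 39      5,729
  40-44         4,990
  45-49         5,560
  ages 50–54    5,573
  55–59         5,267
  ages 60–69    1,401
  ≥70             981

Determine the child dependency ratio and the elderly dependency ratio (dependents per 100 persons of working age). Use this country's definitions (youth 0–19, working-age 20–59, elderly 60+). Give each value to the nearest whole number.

Youth dependency ratio: 30
Old-age dependency ratio: 6

0–19: 3,828 + 2,777 + 3,424 + 2,934 = 12,963
20–59: 5,586 + 5,615 + 4,703 + 5,729 + 4,990 + 5,560 + 5,573 + 5,267 = 43,023
60+: 1,401 + 981 = 2,382
Youth dependency ratio = 12,963 / 43,023 × 100 = 30
Old-age dependency ratio = 2,382 / 43,023 × 100 = 6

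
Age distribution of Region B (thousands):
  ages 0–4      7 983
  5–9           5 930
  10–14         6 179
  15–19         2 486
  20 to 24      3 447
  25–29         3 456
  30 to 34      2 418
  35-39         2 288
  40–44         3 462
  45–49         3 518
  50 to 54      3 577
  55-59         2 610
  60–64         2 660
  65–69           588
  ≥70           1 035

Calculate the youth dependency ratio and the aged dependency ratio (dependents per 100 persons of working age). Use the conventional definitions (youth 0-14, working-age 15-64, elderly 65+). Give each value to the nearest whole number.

0–14: 7 983 + 5 930 + 6 179 = 20 092
15–64: 2 486 + 3 447 + 3 456 + 2 418 + 2 288 + 3 462 + 3 518 + 3 577 + 2 610 + 2 660 = 29 922
65+: 588 + 1 035 = 1 623
Youth dependency ratio = 20 092 / 29 922 × 100 = 67
Old-age dependency ratio = 1 623 / 29 922 × 100 = 5

Youth dependency ratio: 67
Old-age dependency ratio: 5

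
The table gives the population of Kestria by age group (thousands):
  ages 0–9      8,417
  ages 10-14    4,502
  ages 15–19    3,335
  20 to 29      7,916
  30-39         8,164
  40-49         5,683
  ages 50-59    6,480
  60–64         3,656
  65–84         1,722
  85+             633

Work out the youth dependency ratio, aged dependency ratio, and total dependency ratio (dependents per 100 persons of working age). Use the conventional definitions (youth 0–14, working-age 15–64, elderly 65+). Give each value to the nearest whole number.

Youth dependency ratio: 37
Old-age dependency ratio: 7
Total dependency ratio: 43

0–14: 8,417 + 4,502 = 12,919
15–64: 3,335 + 7,916 + 8,164 + 5,683 + 6,480 + 3,656 = 35,234
65+: 1,722 + 633 = 2,355
Youth dependency ratio = 12,919 / 35,234 × 100 = 37
Old-age dependency ratio = 2,355 / 35,234 × 100 = 7
Total dependency ratio = (12,919 + 2,355) / 35,234 × 100 = 15,274 / 35,234 × 100 = 43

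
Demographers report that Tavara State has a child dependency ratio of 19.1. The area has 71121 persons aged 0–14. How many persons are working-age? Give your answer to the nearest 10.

Youth dependency ratio = youth / working-age × 100
19.1 = 71121 / W × 100
⇒ 372360

Working-age: 372360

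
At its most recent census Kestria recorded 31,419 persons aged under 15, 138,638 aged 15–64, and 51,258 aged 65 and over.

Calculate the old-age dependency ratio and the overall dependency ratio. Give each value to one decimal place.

Old-age dependency ratio: 37.0
Total dependency ratio: 59.6

Old-age dependency ratio = 51,258 / 138,638 × 100 = 37.0
Total dependency ratio = (31,419 + 51,258) / 138,638 × 100 = 82,677 / 138,638 × 100 = 59.6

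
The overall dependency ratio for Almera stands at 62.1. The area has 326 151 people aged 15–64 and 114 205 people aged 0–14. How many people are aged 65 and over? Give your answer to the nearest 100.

Total dependency ratio = (youth + elderly) / working-age × 100
62.1 = (114 205 + E) / 326 151 × 100
⇒ 88 300

Aged 65 and over: 88 300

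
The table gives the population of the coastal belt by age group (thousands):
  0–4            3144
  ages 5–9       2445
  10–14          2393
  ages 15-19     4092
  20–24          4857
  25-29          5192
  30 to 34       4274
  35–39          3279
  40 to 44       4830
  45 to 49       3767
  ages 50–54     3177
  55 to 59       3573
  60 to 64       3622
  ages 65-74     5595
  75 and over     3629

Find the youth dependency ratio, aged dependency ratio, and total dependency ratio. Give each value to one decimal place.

Youth dependency ratio: 19.6
Old-age dependency ratio: 22.7
Total dependency ratio: 42.3

0–14: 3144 + 2445 + 2393 = 7982
15–64: 4092 + 4857 + 5192 + 4274 + 3279 + 4830 + 3767 + 3177 + 3573 + 3622 = 40663
65+: 5595 + 3629 = 9224
Youth dependency ratio = 7982 / 40663 × 100 = 19.6
Old-age dependency ratio = 9224 / 40663 × 100 = 22.7
Total dependency ratio = (7982 + 9224) / 40663 × 100 = 17206 / 40663 × 100 = 42.3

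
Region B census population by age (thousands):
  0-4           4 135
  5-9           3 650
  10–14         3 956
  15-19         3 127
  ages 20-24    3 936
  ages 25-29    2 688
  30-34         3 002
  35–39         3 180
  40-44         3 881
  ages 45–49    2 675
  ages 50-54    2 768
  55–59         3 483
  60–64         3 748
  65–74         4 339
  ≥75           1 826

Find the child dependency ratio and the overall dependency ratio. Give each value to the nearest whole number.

0–14: 4 135 + 3 650 + 3 956 = 11 741
15–64: 3 127 + 3 936 + 2 688 + 3 002 + 3 180 + 3 881 + 2 675 + 2 768 + 3 483 + 3 748 = 32 488
65+: 4 339 + 1 826 = 6 165
Youth dependency ratio = 11 741 / 32 488 × 100 = 36
Total dependency ratio = (11 741 + 6 165) / 32 488 × 100 = 17 906 / 32 488 × 100 = 55

Youth dependency ratio: 36
Total dependency ratio: 55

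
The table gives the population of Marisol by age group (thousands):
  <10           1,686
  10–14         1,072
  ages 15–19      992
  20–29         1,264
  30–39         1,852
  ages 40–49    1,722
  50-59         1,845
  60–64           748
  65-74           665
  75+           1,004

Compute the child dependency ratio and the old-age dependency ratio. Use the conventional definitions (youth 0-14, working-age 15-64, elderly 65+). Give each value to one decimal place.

Youth dependency ratio: 32.7
Old-age dependency ratio: 19.8

0–14: 1,686 + 1,072 = 2,758
15–64: 992 + 1,264 + 1,852 + 1,722 + 1,845 + 748 = 8,423
65+: 665 + 1,004 = 1,669
Youth dependency ratio = 2,758 / 8,423 × 100 = 32.7
Old-age dependency ratio = 1,669 / 8,423 × 100 = 19.8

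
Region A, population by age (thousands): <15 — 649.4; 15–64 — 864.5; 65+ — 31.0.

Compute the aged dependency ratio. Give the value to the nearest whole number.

Old-age dependency ratio = 31.0 / 864.5 × 100 = 4

Old-age dependency ratio: 4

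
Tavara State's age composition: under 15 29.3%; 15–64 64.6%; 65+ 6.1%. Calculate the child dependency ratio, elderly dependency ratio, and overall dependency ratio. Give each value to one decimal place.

Youth dependency ratio = 29.3 / 64.6 × 100 = 45.4
Old-age dependency ratio = 6.1 / 64.6 × 100 = 9.4
Total dependency ratio = (29.3 + 6.1) / 64.6 × 100 = 35.4 / 64.6 × 100 = 54.8

Youth dependency ratio: 45.4
Old-age dependency ratio: 9.4
Total dependency ratio: 54.8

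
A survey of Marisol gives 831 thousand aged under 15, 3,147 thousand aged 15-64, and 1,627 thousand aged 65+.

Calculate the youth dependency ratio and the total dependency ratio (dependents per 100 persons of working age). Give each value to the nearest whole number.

Youth dependency ratio: 26
Total dependency ratio: 78

Youth dependency ratio = 831 / 3,147 × 100 = 26
Total dependency ratio = (831 + 1,627) / 3,147 × 100 = 2,458 / 3,147 × 100 = 78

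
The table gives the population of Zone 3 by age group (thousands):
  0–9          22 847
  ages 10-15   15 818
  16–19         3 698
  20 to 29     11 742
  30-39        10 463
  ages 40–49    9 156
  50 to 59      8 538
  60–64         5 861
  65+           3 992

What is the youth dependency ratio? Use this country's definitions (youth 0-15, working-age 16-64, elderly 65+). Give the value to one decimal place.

0–15: 22 847 + 15 818 = 38 665
16–64: 3 698 + 11 742 + 10 463 + 9 156 + 8 538 + 5 861 = 49 458
65+: 3 992
Youth dependency ratio = 38 665 / 49 458 × 100 = 78.2

Youth dependency ratio: 78.2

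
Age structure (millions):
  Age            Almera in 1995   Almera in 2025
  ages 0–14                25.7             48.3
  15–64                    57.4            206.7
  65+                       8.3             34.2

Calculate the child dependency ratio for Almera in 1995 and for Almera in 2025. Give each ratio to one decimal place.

Almera in 1995: 25.7 / 57.4 × 100 = 44.8
Almera in 2025: 48.3 / 206.7 × 100 = 23.4

Almera in 1995: 44.8
Almera in 2025: 23.4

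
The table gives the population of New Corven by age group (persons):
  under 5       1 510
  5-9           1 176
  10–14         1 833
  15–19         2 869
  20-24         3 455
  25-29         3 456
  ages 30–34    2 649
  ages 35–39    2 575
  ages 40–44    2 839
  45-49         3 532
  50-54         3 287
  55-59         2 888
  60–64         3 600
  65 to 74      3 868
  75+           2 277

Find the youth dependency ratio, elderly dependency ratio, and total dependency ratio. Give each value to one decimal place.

0–14: 1 510 + 1 176 + 1 833 = 4 519
15–64: 2 869 + 3 455 + 3 456 + 2 649 + 2 575 + 2 839 + 3 532 + 3 287 + 2 888 + 3 600 = 31 150
65+: 3 868 + 2 277 = 6 145
Youth dependency ratio = 4 519 / 31 150 × 100 = 14.5
Old-age dependency ratio = 6 145 / 31 150 × 100 = 19.7
Total dependency ratio = (4 519 + 6 145) / 31 150 × 100 = 10 664 / 31 150 × 100 = 34.2

Youth dependency ratio: 14.5
Old-age dependency ratio: 19.7
Total dependency ratio: 34.2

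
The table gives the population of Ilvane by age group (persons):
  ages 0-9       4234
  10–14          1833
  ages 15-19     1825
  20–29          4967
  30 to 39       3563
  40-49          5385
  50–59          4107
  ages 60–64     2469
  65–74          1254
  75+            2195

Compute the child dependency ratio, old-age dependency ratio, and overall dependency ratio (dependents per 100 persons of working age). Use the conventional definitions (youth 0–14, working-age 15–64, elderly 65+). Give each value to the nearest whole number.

0–14: 4234 + 1833 = 6067
15–64: 1825 + 4967 + 3563 + 5385 + 4107 + 2469 = 22316
65+: 1254 + 2195 = 3449
Youth dependency ratio = 6067 / 22316 × 100 = 27
Old-age dependency ratio = 3449 / 22316 × 100 = 15
Total dependency ratio = (6067 + 3449) / 22316 × 100 = 9516 / 22316 × 100 = 43

Youth dependency ratio: 27
Old-age dependency ratio: 15
Total dependency ratio: 43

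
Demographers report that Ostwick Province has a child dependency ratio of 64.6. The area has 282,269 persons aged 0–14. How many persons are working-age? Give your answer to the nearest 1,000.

Working-age: 437,000

Youth dependency ratio = youth / working-age × 100
64.6 = 282,269 / W × 100
⇒ 437,000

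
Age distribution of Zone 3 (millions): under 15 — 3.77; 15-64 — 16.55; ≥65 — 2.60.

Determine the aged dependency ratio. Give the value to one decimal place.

Old-age dependency ratio = 2.60 / 16.55 × 100 = 15.7

Old-age dependency ratio: 15.7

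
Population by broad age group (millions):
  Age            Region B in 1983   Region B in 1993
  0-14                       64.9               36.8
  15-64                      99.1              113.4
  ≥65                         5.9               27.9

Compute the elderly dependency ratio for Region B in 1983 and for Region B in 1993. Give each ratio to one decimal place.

Region B in 1983: 5.9 / 99.1 × 100 = 6.0
Region B in 1993: 27.9 / 113.4 × 100 = 24.6

Region B in 1983: 6.0
Region B in 1993: 24.6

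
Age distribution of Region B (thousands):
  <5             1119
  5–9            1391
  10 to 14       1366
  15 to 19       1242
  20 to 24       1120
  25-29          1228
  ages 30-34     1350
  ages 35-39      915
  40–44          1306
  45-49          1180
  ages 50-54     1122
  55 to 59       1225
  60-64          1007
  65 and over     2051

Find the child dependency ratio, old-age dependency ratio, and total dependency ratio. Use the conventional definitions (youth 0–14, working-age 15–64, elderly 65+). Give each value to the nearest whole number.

0–14: 1119 + 1391 + 1366 = 3876
15–64: 1242 + 1120 + 1228 + 1350 + 915 + 1306 + 1180 + 1122 + 1225 + 1007 = 11695
65+: 2051
Youth dependency ratio = 3876 / 11695 × 100 = 33
Old-age dependency ratio = 2051 / 11695 × 100 = 18
Total dependency ratio = (3876 + 2051) / 11695 × 100 = 5927 / 11695 × 100 = 51

Youth dependency ratio: 33
Old-age dependency ratio: 18
Total dependency ratio: 51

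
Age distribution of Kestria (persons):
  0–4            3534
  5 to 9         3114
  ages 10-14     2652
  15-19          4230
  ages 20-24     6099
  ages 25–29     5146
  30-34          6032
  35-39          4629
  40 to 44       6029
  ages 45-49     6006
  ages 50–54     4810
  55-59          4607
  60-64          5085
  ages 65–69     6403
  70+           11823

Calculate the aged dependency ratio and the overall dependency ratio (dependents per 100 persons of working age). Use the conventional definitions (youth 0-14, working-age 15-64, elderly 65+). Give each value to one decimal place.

Old-age dependency ratio: 34.6
Total dependency ratio: 52.3

0–14: 3534 + 3114 + 2652 = 9300
15–64: 4230 + 6099 + 5146 + 6032 + 4629 + 6029 + 6006 + 4810 + 4607 + 5085 = 52673
65+: 6403 + 11823 = 18226
Old-age dependency ratio = 18226 / 52673 × 100 = 34.6
Total dependency ratio = (9300 + 18226) / 52673 × 100 = 27526 / 52673 × 100 = 52.3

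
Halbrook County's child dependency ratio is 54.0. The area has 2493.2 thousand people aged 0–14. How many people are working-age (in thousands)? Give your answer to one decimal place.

Working-age: 4617.0

Youth dependency ratio = youth / working-age × 100
54.0 = 2493.2 / W × 100
⇒ 4617.0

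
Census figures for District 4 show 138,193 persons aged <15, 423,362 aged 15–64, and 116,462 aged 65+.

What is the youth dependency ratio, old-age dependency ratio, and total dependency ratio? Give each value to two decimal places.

Youth dependency ratio = 138,193 / 423,362 × 100 = 32.64
Old-age dependency ratio = 116,462 / 423,362 × 100 = 27.51
Total dependency ratio = (138,193 + 116,462) / 423,362 × 100 = 254,655 / 423,362 × 100 = 60.15

Youth dependency ratio: 32.64
Old-age dependency ratio: 27.51
Total dependency ratio: 60.15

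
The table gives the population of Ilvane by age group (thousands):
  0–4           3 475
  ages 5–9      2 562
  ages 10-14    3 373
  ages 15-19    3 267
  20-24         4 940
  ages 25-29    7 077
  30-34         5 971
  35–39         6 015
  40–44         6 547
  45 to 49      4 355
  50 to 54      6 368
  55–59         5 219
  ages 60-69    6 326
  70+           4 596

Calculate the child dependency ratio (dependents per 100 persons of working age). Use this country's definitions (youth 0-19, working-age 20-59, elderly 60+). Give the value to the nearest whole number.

0–19: 3 475 + 2 562 + 3 373 + 3 267 = 12 677
20–59: 4 940 + 7 077 + 5 971 + 6 015 + 6 547 + 4 355 + 6 368 + 5 219 = 46 492
60+: 6 326 + 4 596 = 10 922
Youth dependency ratio = 12 677 / 46 492 × 100 = 27

Youth dependency ratio: 27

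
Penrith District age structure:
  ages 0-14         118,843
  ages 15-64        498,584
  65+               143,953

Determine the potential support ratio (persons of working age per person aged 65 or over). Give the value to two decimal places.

Potential support ratio: 3.46

Potential support ratio = 498,584 / 143,953 = 3.46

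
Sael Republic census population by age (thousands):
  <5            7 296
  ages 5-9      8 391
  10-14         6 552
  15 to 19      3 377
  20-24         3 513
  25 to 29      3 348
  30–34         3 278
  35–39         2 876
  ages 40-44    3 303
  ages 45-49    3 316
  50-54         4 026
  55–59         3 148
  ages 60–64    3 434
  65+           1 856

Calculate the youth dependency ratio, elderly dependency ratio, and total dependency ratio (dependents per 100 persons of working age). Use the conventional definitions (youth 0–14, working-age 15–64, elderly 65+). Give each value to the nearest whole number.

Youth dependency ratio: 66
Old-age dependency ratio: 6
Total dependency ratio: 72

0–14: 7 296 + 8 391 + 6 552 = 22 239
15–64: 3 377 + 3 513 + 3 348 + 3 278 + 2 876 + 3 303 + 3 316 + 4 026 + 3 148 + 3 434 = 33 619
65+: 1 856
Youth dependency ratio = 22 239 / 33 619 × 100 = 66
Old-age dependency ratio = 1 856 / 33 619 × 100 = 6
Total dependency ratio = (22 239 + 1 856) / 33 619 × 100 = 24 095 / 33 619 × 100 = 72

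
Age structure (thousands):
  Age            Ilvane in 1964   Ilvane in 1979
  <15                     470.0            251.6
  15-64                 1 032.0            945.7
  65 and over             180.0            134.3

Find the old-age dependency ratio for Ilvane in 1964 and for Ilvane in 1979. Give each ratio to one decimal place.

Ilvane in 1964: 17.4
Ilvane in 1979: 14.2

Ilvane in 1964: 180.0 / 1 032.0 × 100 = 17.4
Ilvane in 1979: 134.3 / 945.7 × 100 = 14.2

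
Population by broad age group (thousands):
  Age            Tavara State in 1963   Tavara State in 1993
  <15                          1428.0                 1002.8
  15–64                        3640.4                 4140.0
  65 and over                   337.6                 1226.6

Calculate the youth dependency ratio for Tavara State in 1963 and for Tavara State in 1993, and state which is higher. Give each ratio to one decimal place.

Tavara State in 1963: 39.2
Tavara State in 1993: 24.2
Higher: Tavara State in 1963

Tavara State in 1963: 1428.0 / 3640.4 × 100 = 39.2
Tavara State in 1993: 1002.8 / 4140.0 × 100 = 24.2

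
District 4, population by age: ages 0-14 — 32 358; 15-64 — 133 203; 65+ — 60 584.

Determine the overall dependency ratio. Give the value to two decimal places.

Total dependency ratio = (32 358 + 60 584) / 133 203 × 100 = 92 942 / 133 203 × 100 = 69.77

Total dependency ratio: 69.77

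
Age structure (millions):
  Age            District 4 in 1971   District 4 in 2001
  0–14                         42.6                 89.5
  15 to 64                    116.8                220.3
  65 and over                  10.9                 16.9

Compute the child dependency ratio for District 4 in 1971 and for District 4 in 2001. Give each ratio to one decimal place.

District 4 in 1971: 36.5
District 4 in 2001: 40.6

District 4 in 1971: 42.6 / 116.8 × 100 = 36.5
District 4 in 2001: 89.5 / 220.3 × 100 = 40.6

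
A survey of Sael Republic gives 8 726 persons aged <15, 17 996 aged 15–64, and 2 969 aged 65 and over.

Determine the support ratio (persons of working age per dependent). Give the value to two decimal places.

Support ratio: 1.54

Support ratio = 17 996 / (8 726 + 2 969) = 17 996 / 11 695 = 1.54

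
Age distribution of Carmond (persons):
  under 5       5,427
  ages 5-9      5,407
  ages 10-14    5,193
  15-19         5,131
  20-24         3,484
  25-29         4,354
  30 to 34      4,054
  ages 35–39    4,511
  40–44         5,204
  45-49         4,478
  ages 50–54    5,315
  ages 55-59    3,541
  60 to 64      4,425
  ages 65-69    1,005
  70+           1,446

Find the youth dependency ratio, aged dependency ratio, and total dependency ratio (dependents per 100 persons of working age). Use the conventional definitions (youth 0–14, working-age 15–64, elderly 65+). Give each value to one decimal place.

Youth dependency ratio: 36.0
Old-age dependency ratio: 5.5
Total dependency ratio: 41.5

0–14: 5,427 + 5,407 + 5,193 = 16,027
15–64: 5,131 + 3,484 + 4,354 + 4,054 + 4,511 + 5,204 + 4,478 + 5,315 + 3,541 + 4,425 = 44,497
65+: 1,005 + 1,446 = 2,451
Youth dependency ratio = 16,027 / 44,497 × 100 = 36.0
Old-age dependency ratio = 2,451 / 44,497 × 100 = 5.5
Total dependency ratio = (16,027 + 2,451) / 44,497 × 100 = 18,478 / 44,497 × 100 = 41.5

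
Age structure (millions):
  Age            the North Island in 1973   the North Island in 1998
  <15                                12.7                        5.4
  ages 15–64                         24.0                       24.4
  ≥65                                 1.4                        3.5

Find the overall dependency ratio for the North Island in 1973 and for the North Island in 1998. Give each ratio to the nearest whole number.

the North Island in 1973: (12.7 + 1.4) / 24.0 × 100 = 14.1 / 24.0 × 100 = 59
the North Island in 1998: (5.4 + 3.5) / 24.4 × 100 = 8.9 / 24.4 × 100 = 36

the North Island in 1973: 59
the North Island in 1998: 36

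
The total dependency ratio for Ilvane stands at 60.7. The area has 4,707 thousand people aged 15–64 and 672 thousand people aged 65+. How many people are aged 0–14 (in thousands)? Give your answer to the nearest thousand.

Total dependency ratio = (youth + elderly) / working-age × 100
60.7 = (Y + 672) / 4,707 × 100
⇒ 2,185

Aged 0–14: 2,185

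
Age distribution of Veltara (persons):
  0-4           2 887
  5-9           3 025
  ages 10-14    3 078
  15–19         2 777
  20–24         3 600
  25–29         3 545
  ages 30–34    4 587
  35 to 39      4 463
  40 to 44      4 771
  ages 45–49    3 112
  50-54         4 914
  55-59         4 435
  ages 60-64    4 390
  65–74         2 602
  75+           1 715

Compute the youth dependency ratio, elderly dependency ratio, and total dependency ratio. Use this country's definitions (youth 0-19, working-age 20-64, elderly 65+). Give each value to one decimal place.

0–19: 2 887 + 3 025 + 3 078 + 2 777 = 11 767
20–64: 3 600 + 3 545 + 4 587 + 4 463 + 4 771 + 3 112 + 4 914 + 4 435 + 4 390 = 37 817
65+: 2 602 + 1 715 = 4 317
Youth dependency ratio = 11 767 / 37 817 × 100 = 31.1
Old-age dependency ratio = 4 317 / 37 817 × 100 = 11.4
Total dependency ratio = (11 767 + 4 317) / 37 817 × 100 = 16 084 / 37 817 × 100 = 42.5

Youth dependency ratio: 31.1
Old-age dependency ratio: 11.4
Total dependency ratio: 42.5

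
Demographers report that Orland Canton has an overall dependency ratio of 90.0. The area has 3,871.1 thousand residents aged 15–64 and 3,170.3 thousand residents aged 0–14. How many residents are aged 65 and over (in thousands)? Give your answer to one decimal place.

Total dependency ratio = (youth + elderly) / working-age × 100
90.0 = (3,170.3 + E) / 3,871.1 × 100
⇒ 313.7

Aged 65 and over: 313.7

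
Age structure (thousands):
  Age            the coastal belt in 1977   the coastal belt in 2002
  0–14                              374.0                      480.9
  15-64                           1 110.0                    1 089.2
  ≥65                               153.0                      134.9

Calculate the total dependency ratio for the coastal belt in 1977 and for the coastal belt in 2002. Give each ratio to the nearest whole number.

the coastal belt in 1977: 47
the coastal belt in 2002: 57

the coastal belt in 1977: (374.0 + 153.0) / 1 110.0 × 100 = 527.0 / 1 110.0 × 100 = 47
the coastal belt in 2002: (480.9 + 134.9) / 1 089.2 × 100 = 615.8 / 1 089.2 × 100 = 57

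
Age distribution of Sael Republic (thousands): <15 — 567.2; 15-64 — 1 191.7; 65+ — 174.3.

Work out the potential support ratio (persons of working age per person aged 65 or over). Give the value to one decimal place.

Potential support ratio: 6.8

Potential support ratio = 1 191.7 / 174.3 = 6.8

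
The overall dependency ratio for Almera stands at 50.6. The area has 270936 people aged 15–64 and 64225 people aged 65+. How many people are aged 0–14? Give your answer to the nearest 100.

Total dependency ratio = (youth + elderly) / working-age × 100
50.6 = (Y + 64225) / 270936 × 100
⇒ 72900

Aged 0–14: 72900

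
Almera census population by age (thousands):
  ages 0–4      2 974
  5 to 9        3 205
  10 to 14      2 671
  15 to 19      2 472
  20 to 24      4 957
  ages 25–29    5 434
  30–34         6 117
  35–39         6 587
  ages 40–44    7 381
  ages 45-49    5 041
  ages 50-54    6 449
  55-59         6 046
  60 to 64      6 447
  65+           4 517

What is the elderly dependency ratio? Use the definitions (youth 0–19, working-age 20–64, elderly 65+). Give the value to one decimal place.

Old-age dependency ratio: 8.3

0–19: 2 974 + 3 205 + 2 671 + 2 472 = 11 322
20–64: 4 957 + 5 434 + 6 117 + 6 587 + 7 381 + 5 041 + 6 449 + 6 046 + 6 447 = 54 459
65+: 4 517
Old-age dependency ratio = 4 517 / 54 459 × 100 = 8.3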